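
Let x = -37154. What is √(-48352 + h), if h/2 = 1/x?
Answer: I*√16686513545585/18577 ≈ 219.89*I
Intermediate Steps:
h = -1/18577 (h = 2/(-37154) = 2*(-1/37154) = -1/18577 ≈ -5.3830e-5)
√(-48352 + h) = √(-48352 - 1/18577) = √(-898235105/18577) = I*√16686513545585/18577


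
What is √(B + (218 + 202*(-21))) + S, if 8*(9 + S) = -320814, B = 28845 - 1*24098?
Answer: -160443/4 + √723 ≈ -40084.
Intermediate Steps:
B = 4747 (B = 28845 - 24098 = 4747)
S = -160443/4 (S = -9 + (⅛)*(-320814) = -9 - 160407/4 = -160443/4 ≈ -40111.)
√(B + (218 + 202*(-21))) + S = √(4747 + (218 + 202*(-21))) - 160443/4 = √(4747 + (218 - 4242)) - 160443/4 = √(4747 - 4024) - 160443/4 = √723 - 160443/4 = -160443/4 + √723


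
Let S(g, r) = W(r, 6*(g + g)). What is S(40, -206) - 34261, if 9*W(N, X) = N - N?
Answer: -34261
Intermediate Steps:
W(N, X) = 0 (W(N, X) = (N - N)/9 = (⅑)*0 = 0)
S(g, r) = 0
S(40, -206) - 34261 = 0 - 34261 = -34261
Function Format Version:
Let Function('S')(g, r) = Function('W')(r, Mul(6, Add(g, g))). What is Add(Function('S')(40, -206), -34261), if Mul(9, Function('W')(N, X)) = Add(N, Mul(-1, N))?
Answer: -34261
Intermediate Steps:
Function('W')(N, X) = 0 (Function('W')(N, X) = Mul(Rational(1, 9), Add(N, Mul(-1, N))) = Mul(Rational(1, 9), 0) = 0)
Function('S')(g, r) = 0
Add(Function('S')(40, -206), -34261) = Add(0, -34261) = -34261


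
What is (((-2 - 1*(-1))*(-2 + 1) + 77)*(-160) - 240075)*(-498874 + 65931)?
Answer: 109341919365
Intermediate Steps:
(((-2 - 1*(-1))*(-2 + 1) + 77)*(-160) - 240075)*(-498874 + 65931) = (((-2 + 1)*(-1) + 77)*(-160) - 240075)*(-432943) = ((-1*(-1) + 77)*(-160) - 240075)*(-432943) = ((1 + 77)*(-160) - 240075)*(-432943) = (78*(-160) - 240075)*(-432943) = (-12480 - 240075)*(-432943) = -252555*(-432943) = 109341919365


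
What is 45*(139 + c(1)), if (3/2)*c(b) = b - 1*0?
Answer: 6285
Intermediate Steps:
c(b) = 2*b/3 (c(b) = 2*(b - 1*0)/3 = 2*(b + 0)/3 = 2*b/3)
45*(139 + c(1)) = 45*(139 + (⅔)*1) = 45*(139 + ⅔) = 45*(419/3) = 6285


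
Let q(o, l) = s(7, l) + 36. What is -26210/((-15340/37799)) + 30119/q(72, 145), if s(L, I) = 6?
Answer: 1051798016/16107 ≈ 65301.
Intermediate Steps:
q(o, l) = 42 (q(o, l) = 6 + 36 = 42)
-26210/((-15340/37799)) + 30119/q(72, 145) = -26210/((-15340/37799)) + 30119/42 = -26210/((-15340*1/37799)) + 30119*(1/42) = -26210/(-15340/37799) + 30119/42 = -26210*(-37799/15340) + 30119/42 = 99071179/1534 + 30119/42 = 1051798016/16107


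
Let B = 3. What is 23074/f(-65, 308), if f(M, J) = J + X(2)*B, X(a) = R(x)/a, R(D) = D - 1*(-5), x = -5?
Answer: 11537/154 ≈ 74.916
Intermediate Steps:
R(D) = 5 + D (R(D) = D + 5 = 5 + D)
X(a) = 0 (X(a) = (5 - 5)/a = 0/a = 0)
f(M, J) = J (f(M, J) = J + 0*3 = J + 0 = J)
23074/f(-65, 308) = 23074/308 = 23074*(1/308) = 11537/154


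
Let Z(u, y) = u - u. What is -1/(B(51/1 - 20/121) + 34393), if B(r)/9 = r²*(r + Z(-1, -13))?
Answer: -1771561/2155426046032 ≈ -8.2191e-7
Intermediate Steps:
Z(u, y) = 0
B(r) = 9*r³ (B(r) = 9*(r²*(r + 0)) = 9*(r²*r) = 9*r³)
-1/(B(51/1 - 20/121) + 34393) = -1/(9*(51/1 - 20/121)³ + 34393) = -1/(9*(51*1 - 20*1/121)³ + 34393) = -1/(9*(51 - 20/121)³ + 34393) = -1/(9*(6151/121)³ + 34393) = -1/(9*(232721860951/1771561) + 34393) = -1/(2094496748559/1771561 + 34393) = -1/2155426046032/1771561 = -1*1771561/2155426046032 = -1771561/2155426046032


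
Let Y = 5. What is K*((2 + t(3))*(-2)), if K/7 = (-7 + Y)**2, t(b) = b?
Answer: -280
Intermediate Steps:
K = 28 (K = 7*(-7 + 5)**2 = 7*(-2)**2 = 7*4 = 28)
K*((2 + t(3))*(-2)) = 28*((2 + 3)*(-2)) = 28*(5*(-2)) = 28*(-10) = -280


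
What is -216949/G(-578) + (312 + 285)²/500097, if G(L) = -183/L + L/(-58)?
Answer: -606180294227215/28730405951 ≈ -21099.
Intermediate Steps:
G(L) = -183/L - L/58 (G(L) = -183/L + L*(-1/58) = -183/L - L/58)
-216949/G(-578) + (312 + 285)²/500097 = -216949/(-183/(-578) - 1/58*(-578)) + (312 + 285)²/500097 = -216949/(-183*(-1/578) + 289/29) + 597²*(1/500097) = -216949/(183/578 + 289/29) + 356409*(1/500097) = -216949/172349/16762 + 118803/166699 = -216949*16762/172349 + 118803/166699 = -3636499138/172349 + 118803/166699 = -606180294227215/28730405951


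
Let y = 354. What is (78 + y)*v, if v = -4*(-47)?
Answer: 81216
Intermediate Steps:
v = 188
(78 + y)*v = (78 + 354)*188 = 432*188 = 81216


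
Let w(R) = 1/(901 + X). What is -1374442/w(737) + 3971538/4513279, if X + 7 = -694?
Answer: -1240648039092062/4513279 ≈ -2.7489e+8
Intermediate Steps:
X = -701 (X = -7 - 694 = -701)
w(R) = 1/200 (w(R) = 1/(901 - 701) = 1/200)
-1374442/w(737) + 3971538/4513279 = -1374442/1/200 + 3971538/4513279 = -1374442*200 + 3971538*(1/4513279) = -274888400 + 3971538/4513279 = -1240648039092062/4513279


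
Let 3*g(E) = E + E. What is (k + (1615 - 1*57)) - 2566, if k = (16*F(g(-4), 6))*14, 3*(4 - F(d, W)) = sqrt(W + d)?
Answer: -112 - 224*sqrt(30)/9 ≈ -248.32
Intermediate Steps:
g(E) = 2*E/3 (g(E) = (E + E)/3 = (2*E)/3 = 2*E/3)
F(d, W) = 4 - sqrt(W + d)/3
k = 896 - 224*sqrt(30)/9 (k = (16*(4 - sqrt(6 + (2/3)*(-4))/3))*14 = (16*(4 - sqrt(6 - 8/3)/3))*14 = (16*(4 - sqrt(30)/9))*14 = (64 - 16*sqrt(30)/9)*14 = 896 - 224*sqrt(30)/9 ≈ 759.68)
(k + (1615 - 1*57)) - 2566 = ((896 - 224*sqrt(30)/9) + (1615 - 1*57)) - 2566 = ((896 - 224*sqrt(30)/9) + (1615 - 57)) - 2566 = ((896 - 224*sqrt(30)/9) + 1558) - 2566 = (2454 - 224*sqrt(30)/9) - 2566 = -112 - 224*sqrt(30)/9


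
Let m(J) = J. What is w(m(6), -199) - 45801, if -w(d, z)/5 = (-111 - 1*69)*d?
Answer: -40401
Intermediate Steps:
w(d, z) = 900*d (w(d, z) = -5*(-111 - 1*69)*d = -5*(-111 - 69)*d = -(-900)*d = 900*d)
w(m(6), -199) - 45801 = 900*6 - 45801 = 5400 - 45801 = -40401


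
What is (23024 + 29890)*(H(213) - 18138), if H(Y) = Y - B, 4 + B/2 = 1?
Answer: -948165966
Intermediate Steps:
B = -6 (B = -8 + 2*1 = -8 + 2 = -6)
H(Y) = 6 + Y (H(Y) = Y - 1*(-6) = Y + 6 = 6 + Y)
(23024 + 29890)*(H(213) - 18138) = (23024 + 29890)*((6 + 213) - 18138) = 52914*(219 - 18138) = 52914*(-17919) = -948165966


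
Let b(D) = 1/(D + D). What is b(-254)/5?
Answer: -1/2540 ≈ -0.00039370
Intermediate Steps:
b(D) = 1/(2*D)
b(-254)/5 = ((½)/(-254))/5 = ((½)*(-1/254))*(⅕) = -1/508*⅕ = -1/2540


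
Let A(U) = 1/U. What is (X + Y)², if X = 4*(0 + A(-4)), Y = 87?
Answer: 7396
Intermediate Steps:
X = -1 (X = 4*(0 + 1/(-4)) = 4*(0 - ¼) = 4*(-¼) = -1)
(X + Y)² = (-1 + 87)² = 86² = 7396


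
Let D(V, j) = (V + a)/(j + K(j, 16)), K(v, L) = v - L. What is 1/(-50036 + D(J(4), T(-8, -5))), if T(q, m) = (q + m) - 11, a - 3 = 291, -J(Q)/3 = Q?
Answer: -32/1601293 ≈ -1.9984e-5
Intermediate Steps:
J(Q) = -3*Q
a = 294 (a = 3 + 291 = 294)
T(q, m) = -11 + m + q (T(q, m) = (m + q) - 11 = -11 + m + q)
D(V, j) = (294 + V)/(-16 + 2*j) (D(V, j) = (V + 294)/(j + (j - 1*16)) = (294 + V)/(j + (j - 16)) = (294 + V)/(j + (-16 + j)) = (294 + V)/(-16 + 2*j))
1/(-50036 + D(J(4), T(-8, -5))) = 1/(-50036 + (294 - 3*4)/(2*(-8 + (-11 - 5 - 8)))) = 1/(-50036 + (294 - 12)/(2*(-8 - 24))) = 1/(-50036 + (½)*282/(-32)) = 1/(-50036 + (½)*(-1/32)*282) = 1/(-50036 - 141/32) = 1/(-1601293/32) = -32/1601293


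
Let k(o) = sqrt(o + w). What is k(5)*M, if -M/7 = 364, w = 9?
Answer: -2548*sqrt(14) ≈ -9533.8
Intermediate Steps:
k(o) = sqrt(9 + o) (k(o) = sqrt(o + 9) = sqrt(9 + o))
M = -2548 (M = -7*364 = -2548)
k(5)*M = sqrt(9 + 5)*(-2548) = sqrt(14)*(-2548) = -2548*sqrt(14)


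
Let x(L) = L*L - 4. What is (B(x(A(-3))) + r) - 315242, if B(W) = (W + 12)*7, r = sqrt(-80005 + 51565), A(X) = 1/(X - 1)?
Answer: -5042969/16 + 6*I*sqrt(790) ≈ -3.1519e+5 + 168.64*I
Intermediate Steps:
A(X) = 1/(-1 + X)
x(L) = -4 + L**2 (x(L) = L**2 - 4 = -4 + L**2)
r = 6*I*sqrt(790) (r = sqrt(-28440) = 6*I*sqrt(790) ≈ 168.64*I)
B(W) = 84 + 7*W (B(W) = (12 + W)*7 = 84 + 7*W)
(B(x(A(-3))) + r) - 315242 = ((84 + 7*(-4 + (1/(-1 - 3))**2)) + 6*I*sqrt(790)) - 315242 = ((84 + 7*(-4 + (1/(-4))**2)) + 6*I*sqrt(790)) - 315242 = ((84 + 7*(-4 + (-1/4)**2)) + 6*I*sqrt(790)) - 315242 = ((84 + 7*(-4 + 1/16)) + 6*I*sqrt(790)) - 315242 = ((84 + 7*(-63/16)) + 6*I*sqrt(790)) - 315242 = ((84 - 441/16) + 6*I*sqrt(790)) - 315242 = (903/16 + 6*I*sqrt(790)) - 315242 = -5042969/16 + 6*I*sqrt(790)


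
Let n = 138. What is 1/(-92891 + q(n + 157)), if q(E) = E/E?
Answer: -1/92890 ≈ -1.0765e-5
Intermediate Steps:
q(E) = 1
1/(-92891 + q(n + 157)) = 1/(-92891 + 1) = 1/(-92890) = -1/92890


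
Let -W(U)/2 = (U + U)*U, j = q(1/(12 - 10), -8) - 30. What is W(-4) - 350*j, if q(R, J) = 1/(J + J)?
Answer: 83663/8 ≈ 10458.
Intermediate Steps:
q(R, J) = 1/(2*J)
j = -481/16 (j = (½)/(-8) - 30 = (½)*(-⅛) - 30 = -1/16 - 30 = -481/16 ≈ -30.063)
W(U) = -4*U² (W(U) = -2*(U + U)*U = -2*2*U*U = -4*U²)
W(-4) - 350*j = -4*(-4)² - 350*(-481/16) = -4*16 + 84175/8 = -64 + 84175/8 = 83663/8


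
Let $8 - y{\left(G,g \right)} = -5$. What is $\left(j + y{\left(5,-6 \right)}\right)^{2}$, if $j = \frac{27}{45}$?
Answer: $\frac{4624}{25} \approx 184.96$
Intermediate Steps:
$y{\left(G,g \right)} = 13$ ($y{\left(G,g \right)} = 8 - -5 = 8 + 5 = 13$)
$j = \frac{3}{5}$ ($j = 27 \cdot \frac{1}{45} = \frac{3}{5} \approx 0.6$)
$\left(j + y{\left(5,-6 \right)}\right)^{2} = \left(\frac{3}{5} + 13\right)^{2} = \left(\frac{68}{5}\right)^{2} = \frac{4624}{25}$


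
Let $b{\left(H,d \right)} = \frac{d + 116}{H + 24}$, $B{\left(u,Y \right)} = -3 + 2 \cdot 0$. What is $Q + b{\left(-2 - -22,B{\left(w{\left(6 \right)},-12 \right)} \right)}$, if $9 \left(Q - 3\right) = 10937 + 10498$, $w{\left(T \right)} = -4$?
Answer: $\frac{315115}{132} \approx 2387.2$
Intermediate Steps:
$B{\left(u,Y \right)} = -3$ ($B{\left(u,Y \right)} = -3 + 0 = -3$)
$b{\left(H,d \right)} = \frac{116 + d}{24 + H}$
$Q = \frac{7154}{3}$ ($Q = 3 + \frac{10937 + 10498}{9} = 3 + \frac{1}{9} \cdot 21435 = 3 + \frac{7145}{3} = \frac{7154}{3} \approx 2384.7$)
$Q + b{\left(-2 - -22,B{\left(w{\left(6 \right)},-12 \right)} \right)} = \frac{7154}{3} + \frac{116 - 3}{24 - -20} = \frac{7154}{3} + \frac{1}{24 + \left(-2 + 22\right)} 113 = \frac{7154}{3} + \frac{1}{24 + 20} \cdot 113 = \frac{7154}{3} + \frac{1}{44} \cdot 113 = \frac{7154}{3} + \frac{113}{44} = \frac{315115}{132}$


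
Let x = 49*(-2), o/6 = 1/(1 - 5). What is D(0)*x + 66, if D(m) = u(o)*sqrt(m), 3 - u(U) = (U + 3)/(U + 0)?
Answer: 66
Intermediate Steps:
o = -3/2 (o = 6/(1 - 5) = 6/(-4) = 6*(-1/4) = -3/2 ≈ -1.5000)
u(U) = 3 - (3 + U)/U (u(U) = 3 - (U + 3)/(U + 0) = 3 - (3 + U)/U)
D(m) = 4*sqrt(m) (D(m) = (2 - 3/(-3/2))*sqrt(m) = (2 - 3*(-2/3))*sqrt(m) = (2 + 2)*sqrt(m) = 4*sqrt(m))
x = -98
D(0)*x + 66 = (4*sqrt(0))*(-98) + 66 = (4*0)*(-98) + 66 = 0*(-98) + 66 = 0 + 66 = 66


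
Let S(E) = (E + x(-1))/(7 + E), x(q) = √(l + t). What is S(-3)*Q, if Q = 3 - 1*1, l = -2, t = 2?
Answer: -3/2 ≈ -1.5000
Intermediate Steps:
Q = 2 (Q = 3 - 1 = 2)
x(q) = 0 (x(q) = √(-2 + 2) = √0 = 0)
S(E) = E/(7 + E) (S(E) = (E + 0)/(7 + E) = E/(7 + E))
S(-3)*Q = -3/(7 - 3)*2 = -3/4*2 = -3*¼*2 = -¾*2 = -3/2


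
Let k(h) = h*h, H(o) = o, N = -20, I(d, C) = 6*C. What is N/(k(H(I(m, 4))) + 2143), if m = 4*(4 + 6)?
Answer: -20/2719 ≈ -0.0073556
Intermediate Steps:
m = 40 (m = 4*10 = 40)
k(h) = h²
N/(k(H(I(m, 4))) + 2143) = -20/((6*4)² + 2143) = -20/(24² + 2143) = -20/(576 + 2143) = -20/2719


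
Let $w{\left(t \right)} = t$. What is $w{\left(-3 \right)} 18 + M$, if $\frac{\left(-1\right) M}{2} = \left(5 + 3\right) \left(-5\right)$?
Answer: $26$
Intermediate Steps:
$M = 80$ ($M = - 2 \left(5 + 3\right) \left(-5\right) = - 2 \cdot 8 \left(-5\right) = \left(-2\right) \left(-40\right) = 80$)
$w{\left(-3 \right)} 18 + M = \left(-3\right) 18 + 80 = -54 + 80 = 26$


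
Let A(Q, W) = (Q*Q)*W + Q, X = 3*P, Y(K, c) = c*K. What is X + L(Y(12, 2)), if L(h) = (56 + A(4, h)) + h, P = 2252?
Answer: 7224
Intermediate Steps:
Y(K, c) = K*c
X = 6756 (X = 3*2252 = 6756)
A(Q, W) = Q + W*Q² (A(Q, W) = Q²*W + Q = W*Q² + Q = Q + W*Q²)
L(h) = 60 + 17*h (L(h) = (56 + 4*(1 + 4*h)) + h = (56 + (4 + 16*h)) + h = (60 + 16*h) + h = 60 + 17*h)
X + L(Y(12, 2)) = 6756 + (60 + 17*(12*2)) = 6756 + (60 + 17*24) = 6756 + (60 + 408) = 6756 + 468 = 7224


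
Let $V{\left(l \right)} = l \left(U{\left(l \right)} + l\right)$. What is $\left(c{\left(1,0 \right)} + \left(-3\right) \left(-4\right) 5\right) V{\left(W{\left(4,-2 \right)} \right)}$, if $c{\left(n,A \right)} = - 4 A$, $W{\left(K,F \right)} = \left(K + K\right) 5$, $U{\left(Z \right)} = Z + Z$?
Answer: $288000$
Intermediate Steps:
$U{\left(Z \right)} = 2 Z$
$W{\left(K,F \right)} = 10 K$ ($W{\left(K,F \right)} = 2 K 5 = 10 K$)
$V{\left(l \right)} = 3 l^{2}$ ($V{\left(l \right)} = l \left(2 l + l\right) = l 3 l = 3 l^{2}$)
$\left(c{\left(1,0 \right)} + \left(-3\right) \left(-4\right) 5\right) V{\left(W{\left(4,-2 \right)} \right)} = \left(\left(-4\right) 0 + \left(-3\right) \left(-4\right) 5\right) 3 \left(10 \cdot 4\right)^{2} = \left(0 + 12 \cdot 5\right) 3 \cdot 40^{2} = \left(0 + 60\right) 3 \cdot 1600 = 60 \cdot 4800 = 288000$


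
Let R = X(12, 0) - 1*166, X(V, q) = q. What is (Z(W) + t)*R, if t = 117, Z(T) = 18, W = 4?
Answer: -22410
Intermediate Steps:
R = -166 (R = 0 - 1*166 = 0 - 166 = -166)
(Z(W) + t)*R = (18 + 117)*(-166) = 135*(-166) = -22410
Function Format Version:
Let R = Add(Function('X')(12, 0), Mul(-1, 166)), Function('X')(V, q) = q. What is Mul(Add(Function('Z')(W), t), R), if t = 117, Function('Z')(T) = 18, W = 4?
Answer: -22410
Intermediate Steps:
R = -166 (R = Add(0, Mul(-1, 166)) = Add(0, -166) = -166)
Mul(Add(Function('Z')(W), t), R) = Mul(Add(18, 117), -166) = Mul(135, -166) = -22410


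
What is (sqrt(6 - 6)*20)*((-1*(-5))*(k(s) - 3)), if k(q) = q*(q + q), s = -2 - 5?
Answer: 0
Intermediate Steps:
s = -7
k(q) = 2*q**2 (k(q) = q*(2*q) = 2*q**2)
(sqrt(6 - 6)*20)*((-1*(-5))*(k(s) - 3)) = (sqrt(6 - 6)*20)*((-1*(-5))*(2*(-7)**2 - 3)) = (sqrt(0)*20)*(5*(2*49 - 3)) = (0*20)*(5*(98 - 3)) = 0*(5*95) = 0*475 = 0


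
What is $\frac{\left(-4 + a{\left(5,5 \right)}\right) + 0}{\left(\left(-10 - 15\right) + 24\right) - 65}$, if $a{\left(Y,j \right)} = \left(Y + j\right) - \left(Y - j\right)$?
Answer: $- \frac{1}{11} \approx -0.090909$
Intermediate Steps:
$a{\left(Y,j \right)} = 2 j$
$\frac{\left(-4 + a{\left(5,5 \right)}\right) + 0}{\left(\left(-10 - 15\right) + 24\right) - 65} = \frac{\left(-4 + 2 \cdot 5\right) + 0}{\left(\left(-10 - 15\right) + 24\right) - 65} = \frac{\left(-4 + 10\right) + 0}{\left(-25 + 24\right) - 65} = \frac{6 + 0}{-1 - 65} = \frac{6}{-66} = 6 \left(- \frac{1}{66}\right) = - \frac{1}{11}$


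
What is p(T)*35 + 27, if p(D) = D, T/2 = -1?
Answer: -43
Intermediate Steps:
T = -2 (T = 2*(-1) = -2)
p(T)*35 + 27 = -2*35 + 27 = -70 + 27 = -43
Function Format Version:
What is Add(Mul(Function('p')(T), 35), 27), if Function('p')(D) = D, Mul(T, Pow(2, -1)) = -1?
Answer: -43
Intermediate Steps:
T = -2 (T = Mul(2, -1) = -2)
Add(Mul(Function('p')(T), 35), 27) = Add(Mul(-2, 35), 27) = Add(-70, 27) = -43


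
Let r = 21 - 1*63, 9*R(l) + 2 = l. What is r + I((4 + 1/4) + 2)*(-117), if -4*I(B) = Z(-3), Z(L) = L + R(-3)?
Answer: -146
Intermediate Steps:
R(l) = -2/9 + l/9
r = -42 (r = 21 - 63 = -42)
Z(L) = -5/9 + L (Z(L) = L + (-2/9 + (1/9)*(-3)) = L + (-2/9 - 1/3) = L - 5/9 = -5/9 + L)
I(B) = 8/9 (I(B) = -(-5/9 - 3)/4 = -1/4*(-32/9) = 8/9)
r + I((4 + 1/4) + 2)*(-117) = -42 + (8/9)*(-117) = -42 - 104 = -146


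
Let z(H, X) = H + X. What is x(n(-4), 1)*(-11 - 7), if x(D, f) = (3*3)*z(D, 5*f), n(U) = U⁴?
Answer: -42282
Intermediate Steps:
x(D, f) = 9*D + 45*f (x(D, f) = (3*3)*(D + 5*f) = 9*(D + 5*f) = 9*D + 45*f)
x(n(-4), 1)*(-11 - 7) = (9*(-4)⁴ + 45*1)*(-11 - 7) = (9*256 + 45)*(-18) = (2304 + 45)*(-18) = 2349*(-18) = -42282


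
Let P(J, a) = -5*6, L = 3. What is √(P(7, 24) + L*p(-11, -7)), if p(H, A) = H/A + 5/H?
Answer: 6*I*√4389/77 ≈ 5.1623*I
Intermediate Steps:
P(J, a) = -30
p(H, A) = 5/H + H/A
√(P(7, 24) + L*p(-11, -7)) = √(-30 + 3*(5/(-11) - 11/(-7))) = √(-30 + 3*(5*(-1/11) - 11*(-⅐))) = √(-30 + 3*(-5/11 + 11/7)) = √(-30 + 3*(86/77)) = √(-30 + 258/77) = √(-2052/77) = 6*I*√4389/77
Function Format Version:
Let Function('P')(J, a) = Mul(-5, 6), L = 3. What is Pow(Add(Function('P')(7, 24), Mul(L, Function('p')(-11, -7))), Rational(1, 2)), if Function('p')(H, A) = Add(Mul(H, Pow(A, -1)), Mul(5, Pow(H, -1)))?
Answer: Mul(Rational(6, 77), I, Pow(4389, Rational(1, 2))) ≈ Mul(5.1623, I)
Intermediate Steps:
Function('P')(J, a) = -30
Function('p')(H, A) = Add(Mul(5, Pow(H, -1)), Mul(H, Pow(A, -1)))
Pow(Add(Function('P')(7, 24), Mul(L, Function('p')(-11, -7))), Rational(1, 2)) = Pow(Add(-30, Mul(3, Add(Mul(5, Pow(-11, -1)), Mul(-11, Pow(-7, -1))))), Rational(1, 2)) = Pow(Add(-30, Mul(3, Add(Mul(5, Rational(-1, 11)), Mul(-11, Rational(-1, 7))))), Rational(1, 2)) = Pow(Add(-30, Mul(3, Add(Rational(-5, 11), Rational(11, 7)))), Rational(1, 2)) = Pow(Add(-30, Mul(3, Rational(86, 77))), Rational(1, 2)) = Pow(Add(-30, Rational(258, 77)), Rational(1, 2)) = Pow(Rational(-2052, 77), Rational(1, 2)) = Mul(Rational(6, 77), I, Pow(4389, Rational(1, 2)))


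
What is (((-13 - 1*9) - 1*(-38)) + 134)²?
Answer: 22500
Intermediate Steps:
(((-13 - 1*9) - 1*(-38)) + 134)² = (((-13 - 9) + 38) + 134)² = ((-22 + 38) + 134)² = (16 + 134)² = 150² = 22500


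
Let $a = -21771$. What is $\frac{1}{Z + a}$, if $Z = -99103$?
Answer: $- \frac{1}{120874} \approx -8.2731 \cdot 10^{-6}$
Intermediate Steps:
$\frac{1}{Z + a} = \frac{1}{-99103 - 21771} = \frac{1}{-120874} = - \frac{1}{120874}$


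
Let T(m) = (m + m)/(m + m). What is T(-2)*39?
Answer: 39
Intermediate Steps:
T(m) = 1 (T(m) = (2*m)/((2*m)) = (2*m)*(1/(2*m)) = 1)
T(-2)*39 = 1*39 = 39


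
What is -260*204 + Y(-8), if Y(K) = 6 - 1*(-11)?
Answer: -53023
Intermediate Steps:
Y(K) = 17 (Y(K) = 6 + 11 = 17)
-260*204 + Y(-8) = -260*204 + 17 = -53040 + 17 = -53023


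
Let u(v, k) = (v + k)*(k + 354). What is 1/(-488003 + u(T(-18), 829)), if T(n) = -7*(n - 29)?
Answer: 1/881911 ≈ 1.1339e-6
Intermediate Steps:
T(n) = 203 - 7*n (T(n) = -7*(-29 + n) = 203 - 7*n)
u(v, k) = (354 + k)*(k + v) (u(v, k) = (k + v)*(354 + k) = (354 + k)*(k + v))
1/(-488003 + u(T(-18), 829)) = 1/(-488003 + (829² + 354*829 + 354*(203 - 7*(-18)) + 829*(203 - 7*(-18)))) = 1/(-488003 + (687241 + 293466 + 354*(203 + 126) + 829*(203 + 126))) = 1/(-488003 + (687241 + 293466 + 354*329 + 829*329)) = 1/(-488003 + (687241 + 293466 + 116466 + 272741)) = 1/(-488003 + 1369914) = 1/881911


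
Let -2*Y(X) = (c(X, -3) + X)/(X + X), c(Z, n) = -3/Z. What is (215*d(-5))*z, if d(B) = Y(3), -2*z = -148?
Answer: -7955/3 ≈ -2651.7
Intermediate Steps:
z = 74 (z = -½*(-148) = 74)
Y(X) = -(X - 3/X)/(4*X) (Y(X) = -(-3/X + X)/(2*(X + X)) = -(X - 3/X)/(2*(2*X)) = -(X - 3/X)*1/(2*X)/2 = -(X - 3/X)/(4*X))
d(B) = -⅙ (d(B) = (¼)*(3 - 1*3²)/3² = (¼)*(⅑)*(3 - 1*9) = (¼)*(⅑)*(3 - 9) = (¼)*(⅑)*(-6) = -⅙)
(215*d(-5))*z = (215*(-⅙))*74 = -215/6*74 = -7955/3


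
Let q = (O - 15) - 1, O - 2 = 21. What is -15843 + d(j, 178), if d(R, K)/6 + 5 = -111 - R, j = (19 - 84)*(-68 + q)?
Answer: -40329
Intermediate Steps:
O = 23 (O = 2 + 21 = 23)
q = 7 (q = (23 - 15) - 1 = 8 - 1 = 7)
j = 3965 (j = (19 - 84)*(-68 + 7) = -65*(-61) = 3965)
d(R, K) = -696 - 6*R (d(R, K) = -30 + 6*(-111 - R) = -30 + (-666 - 6*R) = -696 - 6*R)
-15843 + d(j, 178) = -15843 + (-696 - 6*3965) = -15843 + (-696 - 23790) = -15843 - 24486 = -40329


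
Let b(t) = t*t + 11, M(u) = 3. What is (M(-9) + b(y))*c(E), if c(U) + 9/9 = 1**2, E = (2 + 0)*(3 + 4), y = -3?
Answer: 0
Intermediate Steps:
b(t) = 11 + t**2 (b(t) = t**2 + 11 = 11 + t**2)
E = 14 (E = 2*7 = 14)
c(U) = 0 (c(U) = -1 + 1**2 = -1 + 1 = 0)
(M(-9) + b(y))*c(E) = (3 + (11 + (-3)**2))*0 = (3 + (11 + 9))*0 = (3 + 20)*0 = 23*0 = 0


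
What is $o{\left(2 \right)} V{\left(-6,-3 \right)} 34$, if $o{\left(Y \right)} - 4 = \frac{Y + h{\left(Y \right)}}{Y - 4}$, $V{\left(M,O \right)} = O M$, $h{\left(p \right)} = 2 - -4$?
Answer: $0$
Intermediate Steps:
$h{\left(p \right)} = 6$ ($h{\left(p \right)} = 2 + 4 = 6$)
$V{\left(M,O \right)} = M O$
$o{\left(Y \right)} = 4 + \frac{6 + Y}{-4 + Y}$ ($o{\left(Y \right)} = 4 + \frac{Y + 6}{Y - 4} = 4 + \frac{6 + Y}{-4 + Y}$)
$o{\left(2 \right)} V{\left(-6,-3 \right)} 34 = \frac{5 \left(-2 + 2\right)}{-4 + 2} \left(\left(-6\right) \left(-3\right)\right) 34 = 5 \frac{1}{-2} \cdot 0 \cdot 18 \cdot 34 = 5 \left(- \frac{1}{2}\right) 0 \cdot 18 \cdot 34 = 0 \cdot 18 \cdot 34 = 0 \cdot 34 = 0$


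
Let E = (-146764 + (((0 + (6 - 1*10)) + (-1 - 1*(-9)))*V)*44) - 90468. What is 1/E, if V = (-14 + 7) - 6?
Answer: -1/239520 ≈ -4.1750e-6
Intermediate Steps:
V = -13 (V = -7 - 6 = -13)
E = -239520 (E = (-146764 + (((0 + (6 - 1*10)) + (-1 - 1*(-9)))*(-13))*44) - 90468 = (-146764 + (((0 + (6 - 10)) + (-1 + 9))*(-13))*44) - 90468 = (-146764 + (((0 - 4) + 8)*(-13))*44) - 90468 = (-146764 + ((-4 + 8)*(-13))*44) - 90468 = (-146764 + (4*(-13))*44) - 90468 = (-146764 - 52*44) - 90468 = (-146764 - 2288) - 90468 = -149052 - 90468 = -239520)
1/E = 1/(-239520) = -1/239520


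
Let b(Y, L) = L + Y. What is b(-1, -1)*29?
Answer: -58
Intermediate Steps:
b(-1, -1)*29 = (-1 - 1)*29 = -2*29 = -58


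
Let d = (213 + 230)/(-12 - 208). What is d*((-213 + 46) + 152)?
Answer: 1329/44 ≈ 30.205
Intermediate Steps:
d = -443/220 (d = 443/(-220) = 443*(-1/220) = -443/220 ≈ -2.0136)
d*((-213 + 46) + 152) = -443*((-213 + 46) + 152)/220 = -443*(-167 + 152)/220 = -443/220*(-15) = 1329/44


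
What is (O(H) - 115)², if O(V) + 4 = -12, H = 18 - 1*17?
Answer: 17161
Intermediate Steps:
H = 1 (H = 18 - 17 = 1)
O(V) = -16 (O(V) = -4 - 12 = -16)
(O(H) - 115)² = (-16 - 115)² = (-131)² = 17161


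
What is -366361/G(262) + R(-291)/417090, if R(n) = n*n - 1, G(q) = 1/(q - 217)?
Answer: -687624784237/41709 ≈ -1.6486e+7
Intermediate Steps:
G(q) = 1/(-217 + q)
R(n) = -1 + n² (R(n) = n² - 1 = -1 + n²)
-366361/G(262) + R(-291)/417090 = -366361/(1/(-217 + 262)) + (-1 + (-291)²)/417090 = -366361/(1/45) + (-1 + 84681)*(1/417090) = -366361/1/45 + 84680*(1/417090) = -366361*45 + 8468/41709 = -16486245 + 8468/41709 = -687624784237/41709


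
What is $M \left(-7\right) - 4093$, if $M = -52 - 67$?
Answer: $-3260$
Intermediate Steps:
$M = -119$
$M \left(-7\right) - 4093 = \left(-119\right) \left(-7\right) - 4093 = 833 - 4093 = -3260$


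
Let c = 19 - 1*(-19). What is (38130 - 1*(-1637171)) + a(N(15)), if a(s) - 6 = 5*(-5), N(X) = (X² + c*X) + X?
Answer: 1675282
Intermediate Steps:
c = 38 (c = 19 + 19 = 38)
N(X) = X² + 39*X (N(X) = (X² + 38*X) + X = X² + 39*X)
a(s) = -19 (a(s) = 6 + 5*(-5) = 6 - 25 = -19)
(38130 - 1*(-1637171)) + a(N(15)) = (38130 - 1*(-1637171)) - 19 = (38130 + 1637171) - 19 = 1675301 - 19 = 1675282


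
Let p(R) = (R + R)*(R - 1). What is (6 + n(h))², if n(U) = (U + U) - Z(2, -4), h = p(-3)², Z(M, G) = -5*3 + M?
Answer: 1371241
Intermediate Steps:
p(R) = 2*R*(-1 + R) (p(R) = (2*R)*(-1 + R) = 2*R*(-1 + R))
Z(M, G) = -15 + M
h = 576 (h = (2*(-3)*(-1 - 3))² = (2*(-3)*(-4))² = 24² = 576)
n(U) = 13 + 2*U (n(U) = (U + U) - (-15 + 2) = 2*U - 1*(-13) = 2*U + 13 = 13 + 2*U)
(6 + n(h))² = (6 + (13 + 2*576))² = (6 + (13 + 1152))² = (6 + 1165)² = 1171² = 1371241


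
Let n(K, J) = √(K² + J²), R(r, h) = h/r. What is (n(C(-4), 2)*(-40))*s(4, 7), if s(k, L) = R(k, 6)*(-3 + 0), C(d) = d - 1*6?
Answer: 360*√26 ≈ 1835.6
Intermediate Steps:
C(d) = -6 + d (C(d) = d - 6 = -6 + d)
s(k, L) = -18/k (s(k, L) = (6/k)*(-3 + 0) = (6/k)*(-3) = -18/k)
n(K, J) = √(J² + K²)
(n(C(-4), 2)*(-40))*s(4, 7) = (√(2² + (-6 - 4)²)*(-40))*(-18/4) = (√(4 + (-10)²)*(-40))*(-18*¼) = (√(4 + 100)*(-40))*(-9/2) = (√104*(-40))*(-9/2) = ((2*√26)*(-40))*(-9/2) = -80*√26*(-9/2) = 360*√26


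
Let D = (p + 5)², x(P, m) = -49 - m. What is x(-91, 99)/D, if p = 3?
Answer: -37/16 ≈ -2.3125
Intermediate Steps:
D = 64 (D = (3 + 5)² = 8² = 64)
x(-91, 99)/D = (-49 - 1*99)/64 = (-49 - 99)*(1/64) = -148*1/64 = -37/16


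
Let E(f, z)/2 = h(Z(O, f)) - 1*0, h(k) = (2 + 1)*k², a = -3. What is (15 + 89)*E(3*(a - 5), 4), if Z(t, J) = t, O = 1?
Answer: 624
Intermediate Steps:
h(k) = 3*k²
E(f, z) = 6 (E(f, z) = 2*(3*1² - 1*0) = 2*(3*1 + 0) = 2*(3 + 0) = 2*3 = 6)
(15 + 89)*E(3*(a - 5), 4) = (15 + 89)*6 = 104*6 = 624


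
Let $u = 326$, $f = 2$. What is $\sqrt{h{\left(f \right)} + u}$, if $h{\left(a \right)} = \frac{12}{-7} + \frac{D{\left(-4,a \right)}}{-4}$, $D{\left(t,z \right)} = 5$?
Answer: $\frac{3 \sqrt{7035}}{14} \approx 17.973$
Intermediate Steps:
$h{\left(a \right)} = - \frac{83}{28}$ ($h{\left(a \right)} = \frac{12}{-7} + \frac{5}{-4} = 12 \left(- \frac{1}{7}\right) + 5 \left(- \frac{1}{4}\right) = - \frac{12}{7} - \frac{5}{4} = - \frac{83}{28}$)
$\sqrt{h{\left(f \right)} + u} = \sqrt{- \frac{83}{28} + 326} = \sqrt{\frac{9045}{28}} = \frac{3 \sqrt{7035}}{14}$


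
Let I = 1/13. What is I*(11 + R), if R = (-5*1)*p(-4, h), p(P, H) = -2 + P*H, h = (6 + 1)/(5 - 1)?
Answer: 56/13 ≈ 4.3077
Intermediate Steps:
h = 7/4 ≈ 1.7500
I = 1/13 (I = 1*(1/13) = 1/13 ≈ 0.076923)
p(P, H) = -2 + H*P
R = 45 (R = (-5*1)*(-2 + (7/4)*(-4)) = -5*(-2 - 7) = -5*(-9) = 45)
I*(11 + R) = (11 + 45)/13 = (1/13)*56 = 56/13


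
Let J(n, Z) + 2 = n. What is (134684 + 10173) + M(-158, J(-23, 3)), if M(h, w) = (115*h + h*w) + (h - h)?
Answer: 130637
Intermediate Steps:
J(n, Z) = -2 + n
M(h, w) = 115*h + h*w (M(h, w) = (115*h + h*w) + 0 = 115*h + h*w)
(134684 + 10173) + M(-158, J(-23, 3)) = (134684 + 10173) - 158*(115 + (-2 - 23)) = 144857 - 158*(115 - 25) = 144857 - 158*90 = 144857 - 14220 = 130637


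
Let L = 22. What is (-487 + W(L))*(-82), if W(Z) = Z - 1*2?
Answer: 38294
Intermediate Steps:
W(Z) = -2 + Z (W(Z) = Z - 2 = -2 + Z)
(-487 + W(L))*(-82) = (-487 + (-2 + 22))*(-82) = (-487 + 20)*(-82) = -467*(-82) = 38294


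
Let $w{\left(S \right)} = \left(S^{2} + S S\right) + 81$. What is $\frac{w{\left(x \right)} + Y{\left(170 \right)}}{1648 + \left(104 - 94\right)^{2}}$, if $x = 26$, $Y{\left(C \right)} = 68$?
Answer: $\frac{79}{92} \approx 0.8587$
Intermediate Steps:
$w{\left(S \right)} = 81 + 2 S^{2}$ ($w{\left(S \right)} = \left(S^{2} + S^{2}\right) + 81 = 2 S^{2} + 81 = 81 + 2 S^{2}$)
$\frac{w{\left(x \right)} + Y{\left(170 \right)}}{1648 + \left(104 - 94\right)^{2}} = \frac{\left(81 + 2 \cdot 26^{2}\right) + 68}{1648 + \left(104 - 94\right)^{2}} = \frac{\left(81 + 2 \cdot 676\right) + 68}{1648 + 10^{2}} = \frac{\left(81 + 1352\right) + 68}{1648 + 100} = \frac{1433 + 68}{1748} = 1501 \cdot \frac{1}{1748} = \frac{79}{92}$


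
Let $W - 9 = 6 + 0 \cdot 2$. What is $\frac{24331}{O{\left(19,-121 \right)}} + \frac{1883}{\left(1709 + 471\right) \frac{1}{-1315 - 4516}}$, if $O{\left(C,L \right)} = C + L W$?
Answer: $- \frac{1235794618}{244705} \approx -5050.1$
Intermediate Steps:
$W = 15$ ($W = 9 + \left(6 + 0 \cdot 2\right) = 9 + \left(6 + 0\right) = 9 + 6 = 15$)
$O{\left(C,L \right)} = C + 15 L$ ($O{\left(C,L \right)} = C + L 15 = C + 15 L$)
$\frac{24331}{O{\left(19,-121 \right)}} + \frac{1883}{\left(1709 + 471\right) \frac{1}{-1315 - 4516}} = \frac{24331}{19 + 15 \left(-121\right)} + \frac{1883}{\left(1709 + 471\right) \frac{1}{-1315 - 4516}} = \frac{24331}{19 - 1815} + \frac{1883}{2180 \frac{1}{-5831}} = \frac{24331}{-1796} + \frac{1883}{2180 \left(- \frac{1}{5831}\right)} = 24331 \left(- \frac{1}{1796}\right) + \frac{1883}{- \frac{2180}{5831}} = - \frac{24331}{1796} + 1883 \left(- \frac{5831}{2180}\right) = - \frac{24331}{1796} - \frac{10979773}{2180} = - \frac{1235794618}{244705}$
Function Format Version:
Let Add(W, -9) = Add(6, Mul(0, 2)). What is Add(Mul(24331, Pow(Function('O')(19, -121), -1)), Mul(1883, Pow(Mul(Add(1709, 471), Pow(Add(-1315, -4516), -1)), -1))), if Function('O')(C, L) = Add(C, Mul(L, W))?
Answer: Rational(-1235794618, 244705) ≈ -5050.1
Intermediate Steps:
W = 15 (W = Add(9, Add(6, Mul(0, 2))) = Add(9, Add(6, 0)) = Add(9, 6) = 15)
Function('O')(C, L) = Add(C, Mul(15, L)) (Function('O')(C, L) = Add(C, Mul(L, 15)) = Add(C, Mul(15, L)))
Add(Mul(24331, Pow(Function('O')(19, -121), -1)), Mul(1883, Pow(Mul(Add(1709, 471), Pow(Add(-1315, -4516), -1)), -1))) = Add(Mul(24331, Pow(Add(19, Mul(15, -121)), -1)), Mul(1883, Pow(Mul(Add(1709, 471), Pow(Add(-1315, -4516), -1)), -1))) = Add(Mul(24331, Pow(Add(19, -1815), -1)), Mul(1883, Pow(Mul(2180, Pow(-5831, -1)), -1))) = Add(Mul(24331, Pow(-1796, -1)), Mul(1883, Pow(Mul(2180, Rational(-1, 5831)), -1))) = Add(Mul(24331, Rational(-1, 1796)), Mul(1883, Pow(Rational(-2180, 5831), -1))) = Add(Rational(-24331, 1796), Mul(1883, Rational(-5831, 2180))) = Add(Rational(-24331, 1796), Rational(-10979773, 2180)) = Rational(-1235794618, 244705)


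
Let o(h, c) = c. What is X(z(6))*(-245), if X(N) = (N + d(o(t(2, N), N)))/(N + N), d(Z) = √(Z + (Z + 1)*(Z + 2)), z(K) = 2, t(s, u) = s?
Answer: -245/2 - 245*√14/4 ≈ -351.68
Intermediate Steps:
d(Z) = √(Z + (1 + Z)*(2 + Z))
X(N) = (N + √(2 + N² + 4*N))/(2*N) (X(N) = (N + √(2 + N² + 4*N))/(N + N) = (N + √(2 + N² + 4*N))/((2*N)) = (N + √(2 + N² + 4*N))*(1/(2*N)) = (N + √(2 + N² + 4*N))/(2*N))
X(z(6))*(-245) = ((½)*(2 + √(2 + 2² + 4*2))/2)*(-245) = ((½)*(½)*(2 + √(2 + 4 + 8)))*(-245) = ((½)*(½)*(2 + √14))*(-245) = (½ + √14/4)*(-245) = -245/2 - 245*√14/4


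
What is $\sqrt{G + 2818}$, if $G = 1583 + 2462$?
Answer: $\sqrt{6863} \approx 82.843$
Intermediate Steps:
$G = 4045$
$\sqrt{G + 2818} = \sqrt{4045 + 2818} = \sqrt{6863}$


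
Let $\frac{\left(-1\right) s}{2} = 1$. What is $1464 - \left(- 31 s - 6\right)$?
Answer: $1408$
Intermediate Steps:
$s = -2$ ($s = \left(-2\right) 1 = -2$)
$1464 - \left(- 31 s - 6\right) = 1464 - \left(\left(-31\right) \left(-2\right) - 6\right) = 1464 - \left(62 - 6\right) = 1464 - 56 = 1408$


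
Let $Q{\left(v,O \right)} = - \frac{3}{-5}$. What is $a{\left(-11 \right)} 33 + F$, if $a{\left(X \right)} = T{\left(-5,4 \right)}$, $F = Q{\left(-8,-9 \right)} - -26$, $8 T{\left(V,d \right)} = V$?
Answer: $\frac{239}{40} \approx 5.975$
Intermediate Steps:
$Q{\left(v,O \right)} = \frac{3}{5}$ ($Q{\left(v,O \right)} = \left(-3\right) \left(- \frac{1}{5}\right) = \frac{3}{5}$)
$T{\left(V,d \right)} = \frac{V}{8}$
$F = \frac{133}{5}$ ($F = \frac{3}{5} - -26 = \frac{3}{5} + 26 = \frac{133}{5} \approx 26.6$)
$a{\left(X \right)} = - \frac{5}{8}$ ($a{\left(X \right)} = \frac{1}{8} \left(-5\right) = - \frac{5}{8}$)
$a{\left(-11 \right)} 33 + F = \left(- \frac{5}{8}\right) 33 + \frac{133}{5} = - \frac{165}{8} + \frac{133}{5} = \frac{239}{40}$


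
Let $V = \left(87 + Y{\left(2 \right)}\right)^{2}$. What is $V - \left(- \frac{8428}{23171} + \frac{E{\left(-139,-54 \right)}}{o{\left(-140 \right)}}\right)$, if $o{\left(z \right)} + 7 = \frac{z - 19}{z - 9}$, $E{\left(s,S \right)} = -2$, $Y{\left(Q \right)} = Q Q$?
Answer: $\frac{4988871367}{602446} \approx 8281.0$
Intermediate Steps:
$Y{\left(Q \right)} = Q^{2}$
$o{\left(z \right)} = -7 + \frac{-19 + z}{-9 + z}$ ($o{\left(z \right)} = -7 + \frac{z - 19}{z - 9} = -7 + \frac{-19 + z}{-9 + z}$)
$V = 8281$ ($V = \left(87 + 2^{2}\right)^{2} = \left(87 + 4\right)^{2} = 91^{2} = 8281$)
$V - \left(- \frac{8428}{23171} + \frac{E{\left(-139,-54 \right)}}{o{\left(-140 \right)}}\right) = 8281 - \left(- \frac{8428}{23171} - \frac{2}{2 \frac{1}{-9 - 140} \left(22 - -420\right)}\right) = 8281 - \left(\left(-8428\right) \frac{1}{23171} - \frac{2}{2 \frac{1}{-149} \left(22 + 420\right)}\right) = 8281 - \left(- \frac{8428}{23171} - \frac{2}{2 \left(- \frac{1}{149}\right) 442}\right) = 8281 - \left(- \frac{8428}{23171} - \frac{2}{- \frac{884}{149}}\right) = 8281 - \left(- \frac{8428}{23171} - - \frac{149}{442}\right) = 8281 - \left(- \frac{8428}{23171} + \frac{149}{442}\right) = 8281 - - \frac{16041}{602446} = 8281 + \frac{16041}{602446} = \frac{4988871367}{602446}$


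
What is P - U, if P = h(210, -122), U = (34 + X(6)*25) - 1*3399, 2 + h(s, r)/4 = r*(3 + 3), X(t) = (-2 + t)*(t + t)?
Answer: -771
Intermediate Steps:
X(t) = 2*t*(-2 + t) (X(t) = (-2 + t)*(2*t) = 2*t*(-2 + t))
h(s, r) = -8 + 24*r (h(s, r) = -8 + 4*(r*(3 + 3)) = -8 + 4*(r*6) = -8 + 4*(6*r) = -8 + 24*r)
U = -2165 (U = (34 + (2*6*(-2 + 6))*25) - 1*3399 = (34 + (2*6*4)*25) - 3399 = (34 + 48*25) - 3399 = (34 + 1200) - 3399 = 1234 - 3399 = -2165)
P = -2936 (P = -8 + 24*(-122) = -8 - 2928 = -2936)
P - U = -2936 - 1*(-2165) = -2936 + 2165 = -771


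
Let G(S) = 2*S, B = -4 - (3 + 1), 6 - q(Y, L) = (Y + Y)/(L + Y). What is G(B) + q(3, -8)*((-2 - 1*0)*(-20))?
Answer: 272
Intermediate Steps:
q(Y, L) = 6 - 2*Y/(L + Y) (q(Y, L) = 6 - (Y + Y)/(L + Y) = 6 - 2*Y/(L + Y))
B = -8 (B = -4 - 1*4 = -4 - 4 = -8)
G(B) + q(3, -8)*((-2 - 1*0)*(-20)) = 2*(-8) + (2*(2*3 + 3*(-8))/(-8 + 3))*((-2 - 1*0)*(-20)) = -16 + (2*(6 - 24)/(-5))*((-2 + 0)*(-20)) = -16 + (2*(-⅕)*(-18))*(-2*(-20)) = -16 + (36/5)*40 = -16 + 288 = 272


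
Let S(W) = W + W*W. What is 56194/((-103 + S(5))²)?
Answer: 56194/5329 ≈ 10.545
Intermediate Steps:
S(W) = W + W²
56194/((-103 + S(5))²) = 56194/((-103 + 5*(1 + 5))²) = 56194/((-103 + 5*6)²) = 56194/((-103 + 30)²) = 56194/((-73)²) = 56194/5329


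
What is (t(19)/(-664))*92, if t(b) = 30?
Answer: -345/83 ≈ -4.1566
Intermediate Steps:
(t(19)/(-664))*92 = (30/(-664))*92 = (30*(-1/664))*92 = -15/332*92 = -345/83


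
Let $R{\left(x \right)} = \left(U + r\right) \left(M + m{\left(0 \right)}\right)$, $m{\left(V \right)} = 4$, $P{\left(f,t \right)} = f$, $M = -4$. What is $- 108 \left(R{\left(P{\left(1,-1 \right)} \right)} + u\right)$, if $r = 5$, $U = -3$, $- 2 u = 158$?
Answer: $8532$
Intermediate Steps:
$u = -79$ ($u = \left(- \frac{1}{2}\right) 158 = -79$)
$R{\left(x \right)} = 0$ ($R{\left(x \right)} = \left(-3 + 5\right) \left(-4 + 4\right) = 2 \cdot 0 = 0$)
$- 108 \left(R{\left(P{\left(1,-1 \right)} \right)} + u\right) = - 108 \left(0 - 79\right) = \left(-108\right) \left(-79\right) = 8532$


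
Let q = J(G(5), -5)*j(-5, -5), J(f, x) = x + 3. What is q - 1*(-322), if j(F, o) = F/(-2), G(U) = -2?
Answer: 317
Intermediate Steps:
J(f, x) = 3 + x
j(F, o) = -F/2 (j(F, o) = F*(-½) = -F/2)
q = -5 (q = (3 - 5)*(-½*(-5)) = -2*5/2 = -5)
q - 1*(-322) = -5 - 1*(-322) = -5 + 322 = 317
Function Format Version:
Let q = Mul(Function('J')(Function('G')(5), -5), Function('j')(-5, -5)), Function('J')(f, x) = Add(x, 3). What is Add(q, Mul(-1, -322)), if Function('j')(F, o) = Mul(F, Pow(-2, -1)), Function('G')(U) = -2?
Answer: 317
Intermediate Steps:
Function('J')(f, x) = Add(3, x)
Function('j')(F, o) = Mul(Rational(-1, 2), F) (Function('j')(F, o) = Mul(F, Rational(-1, 2)) = Mul(Rational(-1, 2), F))
q = -5 (q = Mul(Add(3, -5), Mul(Rational(-1, 2), -5)) = Mul(-2, Rational(5, 2)) = -5)
Add(q, Mul(-1, -322)) = Add(-5, Mul(-1, -322)) = Add(-5, 322) = 317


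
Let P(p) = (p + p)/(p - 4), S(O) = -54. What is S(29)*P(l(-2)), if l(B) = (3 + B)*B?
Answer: -36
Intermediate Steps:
l(B) = B*(3 + B)
P(p) = 2*p/(-4 + p) (P(p) = (2*p)/(-4 + p) = 2*p/(-4 + p))
S(29)*P(l(-2)) = -108*(-2*(3 - 2))/(-4 - 2*(3 - 2)) = -108*(-2*1)/(-4 - 2*1) = -108*(-2)/(-4 - 2) = -108*(-2)/(-6) = -108*(-2)*(-1)/6 = -54*2/3 = -36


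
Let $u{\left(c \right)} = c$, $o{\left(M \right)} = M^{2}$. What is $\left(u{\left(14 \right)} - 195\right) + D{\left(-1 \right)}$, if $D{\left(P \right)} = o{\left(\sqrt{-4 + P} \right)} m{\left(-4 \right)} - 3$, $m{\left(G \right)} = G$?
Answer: $-164$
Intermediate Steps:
$D{\left(P \right)} = 13 - 4 P$ ($D{\left(P \right)} = \left(\sqrt{-4 + P}\right)^{2} \left(-4\right) - 3 = \left(-4 + P\right) \left(-4\right) - 3 = \left(16 - 4 P\right) - 3 = 13 - 4 P$)
$\left(u{\left(14 \right)} - 195\right) + D{\left(-1 \right)} = \left(14 - 195\right) + \left(13 - -4\right) = -181 + \left(13 + 4\right) = -181 + 17 = -164$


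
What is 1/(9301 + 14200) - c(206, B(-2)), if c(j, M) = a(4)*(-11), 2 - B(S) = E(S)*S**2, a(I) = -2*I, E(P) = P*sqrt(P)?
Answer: -2068087/23501 ≈ -88.000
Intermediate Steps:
E(P) = P**(3/2)
B(S) = 2 - S**(7/2) (B(S) = 2 - S**(3/2)*S**2 = 2 - S**(7/2))
c(j, M) = 88 (c(j, M) = -2*4*(-11) = -8*(-11) = 88)
1/(9301 + 14200) - c(206, B(-2)) = 1/(9301 + 14200) - 1*88 = 1/23501 - 88 = -2068087/23501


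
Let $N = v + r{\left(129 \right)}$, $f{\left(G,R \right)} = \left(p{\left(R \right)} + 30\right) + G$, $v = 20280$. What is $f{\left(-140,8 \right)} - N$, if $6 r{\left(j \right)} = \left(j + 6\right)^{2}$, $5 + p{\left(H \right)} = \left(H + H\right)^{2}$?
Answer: $- \frac{46353}{2} \approx -23177.0$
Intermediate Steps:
$p{\left(H \right)} = -5 + 4 H^{2}$ ($p{\left(H \right)} = -5 + \left(H + H\right)^{2} = -5 + \left(2 H\right)^{2} = -5 + 4 H^{2}$)
$r{\left(j \right)} = \frac{\left(6 + j\right)^{2}}{6}$ ($r{\left(j \right)} = \frac{\left(j + 6\right)^{2}}{6} = \frac{\left(6 + j\right)^{2}}{6}$)
$f{\left(G,R \right)} = 25 + G + 4 R^{2}$ ($f{\left(G,R \right)} = \left(\left(-5 + 4 R^{2}\right) + 30\right) + G = \left(25 + 4 R^{2}\right) + G = 25 + G + 4 R^{2}$)
$N = \frac{46635}{2}$ ($N = 20280 + \frac{\left(6 + 129\right)^{2}}{6} = 20280 + \frac{135^{2}}{6} = 20280 + \frac{1}{6} \cdot 18225 = 20280 + \frac{6075}{2} = \frac{46635}{2} \approx 23318.0$)
$f{\left(-140,8 \right)} - N = \left(25 - 140 + 4 \cdot 8^{2}\right) - \frac{46635}{2} = \left(25 - 140 + 4 \cdot 64\right) - \frac{46635}{2} = \left(25 - 140 + 256\right) - \frac{46635}{2} = 141 - \frac{46635}{2} = - \frac{46353}{2}$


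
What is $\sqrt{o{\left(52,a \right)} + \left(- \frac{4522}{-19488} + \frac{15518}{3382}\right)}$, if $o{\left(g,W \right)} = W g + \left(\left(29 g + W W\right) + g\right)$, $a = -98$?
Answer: $\frac{\sqrt{2102984849614989}}{588468} \approx 77.928$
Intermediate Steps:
$o{\left(g,W \right)} = W^{2} + 30 g + W g$ ($o{\left(g,W \right)} = W g + \left(\left(29 g + W^{2}\right) + g\right) = W g + \left(\left(W^{2} + 29 g\right) + g\right) = W g + \left(W^{2} + 30 g\right) = W^{2} + 30 g + W g$)
$\sqrt{o{\left(52,a \right)} + \left(- \frac{4522}{-19488} + \frac{15518}{3382}\right)} = \sqrt{\left(\left(-98\right)^{2} + 30 \cdot 52 - 5096\right) + \left(- \frac{4522}{-19488} + \frac{15518}{3382}\right)} = \sqrt{\left(9604 + 1560 - 5096\right) + \left(\left(-4522\right) \left(- \frac{1}{19488}\right) + 15518 \cdot \frac{1}{3382}\right)} = \sqrt{6068 + \left(\frac{323}{1392} + \frac{7759}{1691}\right)} = \sqrt{6068 + \frac{11346721}{2353872}} = \sqrt{\frac{14294642017}{2353872}} = \frac{\sqrt{2102984849614989}}{588468}$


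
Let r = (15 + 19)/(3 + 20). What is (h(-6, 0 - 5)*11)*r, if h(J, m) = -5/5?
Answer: -374/23 ≈ -16.261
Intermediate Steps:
h(J, m) = -1 (h(J, m) = -5*⅕ = -1)
r = 34/23 ≈ 1.4783
(h(-6, 0 - 5)*11)*r = -1*11*(34/23) = -11*34/23 = -374/23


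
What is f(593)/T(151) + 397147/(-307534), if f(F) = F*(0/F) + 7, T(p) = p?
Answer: -57816459/46437634 ≈ -1.2450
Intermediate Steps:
f(F) = 7 (f(F) = F*0 + 7 = 0 + 7 = 7)
f(593)/T(151) + 397147/(-307534) = 7/151 + 397147/(-307534) = 7*(1/151) + 397147*(-1/307534) = 7/151 - 397147/307534 = -57816459/46437634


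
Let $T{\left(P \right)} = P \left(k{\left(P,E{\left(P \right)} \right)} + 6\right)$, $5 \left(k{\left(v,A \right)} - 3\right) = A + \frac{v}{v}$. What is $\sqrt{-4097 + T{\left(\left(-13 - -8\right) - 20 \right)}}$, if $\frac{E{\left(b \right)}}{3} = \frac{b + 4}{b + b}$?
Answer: $\frac{i \sqrt{433330}}{10} \approx 65.828 i$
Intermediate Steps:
$E{\left(b \right)} = \frac{3 \left(4 + b\right)}{2 b}$ ($E{\left(b \right)} = 3 \frac{b + 4}{b + b} = 3 \frac{4 + b}{2 b} = \frac{3 \left(4 + b\right)}{2 b}$)
$k{\left(v,A \right)} = \frac{16}{5} + \frac{A}{5}$ ($k{\left(v,A \right)} = 3 + \frac{A + \frac{v}{v}}{5} = 3 + \frac{A + 1}{5} = 3 + \frac{1 + A}{5} = 3 + \left(\frac{1}{5} + \frac{A}{5}\right) = \frac{16}{5} + \frac{A}{5}$)
$T{\left(P \right)} = P \left(\frac{19}{2} + \frac{6}{5 P}\right)$ ($T{\left(P \right)} = P \left(\left(\frac{16}{5} + \frac{\frac{3}{2} + \frac{6}{P}}{5}\right) + 6\right) = P \left(\left(\frac{16}{5} + \left(\frac{3}{10} + \frac{6}{5 P}\right)\right) + 6\right) = P \left(\left(\frac{7}{2} + \frac{6}{5 P}\right) + 6\right) = P \left(\frac{19}{2} + \frac{6}{5 P}\right)$)
$\sqrt{-4097 + T{\left(\left(-13 - -8\right) - 20 \right)}} = \sqrt{-4097 + \left(\frac{6}{5} + \frac{19 \left(\left(-13 - -8\right) - 20\right)}{2}\right)} = \sqrt{-4097 + \left(\frac{6}{5} + \frac{19 \left(\left(-13 + 8\right) - 20\right)}{2}\right)} = \sqrt{-4097 + \left(\frac{6}{5} + \frac{19 \left(-5 - 20\right)}{2}\right)} = \sqrt{-4097 + \left(\frac{6}{5} + \frac{19}{2} \left(-25\right)\right)} = \sqrt{-4097 + \left(\frac{6}{5} - \frac{475}{2}\right)} = \sqrt{-4097 - \frac{2363}{10}} = \sqrt{- \frac{43333}{10}} = \frac{i \sqrt{433330}}{10}$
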